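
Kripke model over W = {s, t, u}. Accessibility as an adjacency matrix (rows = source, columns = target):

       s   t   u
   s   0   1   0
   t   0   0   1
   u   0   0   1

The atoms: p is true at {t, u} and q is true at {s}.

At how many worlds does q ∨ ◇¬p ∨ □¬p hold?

s: q ∨ ◇¬p is T, □¬p is F. ✓
t: q ∨ ◇¬p is F, □¬p is F. ✗
u: q ∨ ◇¬p is F, □¬p is F. ✗
Satisfying worlds: {s}.

1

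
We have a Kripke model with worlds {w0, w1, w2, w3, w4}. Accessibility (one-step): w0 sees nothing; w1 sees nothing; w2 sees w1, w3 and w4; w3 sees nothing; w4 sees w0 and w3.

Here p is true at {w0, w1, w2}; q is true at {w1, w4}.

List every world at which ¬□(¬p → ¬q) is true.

w0: □(¬p → ¬q) is T. ✗
w1: □(¬p → ¬q) is T. ✗
w2: □(¬p → ¬q) is F. ✓
w3: □(¬p → ¬q) is T. ✗
w4: □(¬p → ¬q) is T. ✗

{w2}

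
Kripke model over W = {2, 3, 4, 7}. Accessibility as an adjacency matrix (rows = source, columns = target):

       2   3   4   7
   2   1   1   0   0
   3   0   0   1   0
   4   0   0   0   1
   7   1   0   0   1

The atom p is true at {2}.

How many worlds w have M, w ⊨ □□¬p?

2: successors {2, 3}; □¬p there: 2:F, 3:T. ✗
3: successors {4}; □¬p there: 4:T. ✓
4: successors {7}; □¬p there: 7:F. ✗
7: successors {2, 7}; □¬p there: 2:F, 7:F. ✗
Satisfying worlds: {3}.

1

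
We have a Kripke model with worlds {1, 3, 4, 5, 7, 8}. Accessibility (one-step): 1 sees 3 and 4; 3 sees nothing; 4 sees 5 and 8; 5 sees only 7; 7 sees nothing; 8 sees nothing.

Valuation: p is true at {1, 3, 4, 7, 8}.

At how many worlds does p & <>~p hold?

1

1: p is T, <>~p is F. ✗
3: p is T, <>~p is F. ✗
4: p is T, <>~p is T. ✓
5: p is F, <>~p is F. ✗
7: p is T, <>~p is F. ✗
8: p is T, <>~p is F. ✗
Satisfying worlds: {4}.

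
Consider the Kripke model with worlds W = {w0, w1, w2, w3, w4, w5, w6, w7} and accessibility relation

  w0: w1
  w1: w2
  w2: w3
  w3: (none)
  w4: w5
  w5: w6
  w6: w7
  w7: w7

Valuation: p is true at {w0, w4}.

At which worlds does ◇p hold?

∅

w0: successors {w1}; p there: w1:F. ✗
w1: successors {w2}; p there: w2:F. ✗
w2: successors {w3}; p there: w3:F. ✗
w3: no successors, so ◇p fails. ✗
w4: successors {w5}; p there: w5:F. ✗
w5: successors {w6}; p there: w6:F. ✗
w6: successors {w7}; p there: w7:F. ✗
w7: successors {w7}; p there: w7:F. ✗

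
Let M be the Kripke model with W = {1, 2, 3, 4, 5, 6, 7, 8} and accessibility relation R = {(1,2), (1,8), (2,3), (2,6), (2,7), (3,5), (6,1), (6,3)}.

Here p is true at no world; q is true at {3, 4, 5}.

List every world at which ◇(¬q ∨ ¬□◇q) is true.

1: successors {2, 8}; ¬q ∨ ¬□◇q there: 2:T, 8:T. ✓
2: successors {3, 6, 7}; ¬q ∨ ¬□◇q there: 3:T, 6:T, 7:T. ✓
3: successors {5}; ¬q ∨ ¬□◇q there: 5:F. ✗
4: no successors, so ◇(¬q ∨ ¬□◇q) fails. ✗
5: no successors, so ◇(¬q ∨ ¬□◇q) fails. ✗
6: successors {1, 3}; ¬q ∨ ¬□◇q there: 1:T, 3:T. ✓
7: no successors, so ◇(¬q ∨ ¬□◇q) fails. ✗
8: no successors, so ◇(¬q ∨ ¬□◇q) fails. ✗

{1, 2, 6}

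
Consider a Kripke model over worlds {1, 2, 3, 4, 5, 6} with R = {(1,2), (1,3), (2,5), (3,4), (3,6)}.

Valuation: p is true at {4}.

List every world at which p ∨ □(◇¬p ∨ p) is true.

1: p is F, □(◇¬p ∨ p) is T. ✓
2: p is F, □(◇¬p ∨ p) is F. ✗
3: p is F, □(◇¬p ∨ p) is F. ✗
4: p is T, □(◇¬p ∨ p) is T. ✓
5: p is F, □(◇¬p ∨ p) is T. ✓
6: p is F, □(◇¬p ∨ p) is T. ✓

{1, 4, 5, 6}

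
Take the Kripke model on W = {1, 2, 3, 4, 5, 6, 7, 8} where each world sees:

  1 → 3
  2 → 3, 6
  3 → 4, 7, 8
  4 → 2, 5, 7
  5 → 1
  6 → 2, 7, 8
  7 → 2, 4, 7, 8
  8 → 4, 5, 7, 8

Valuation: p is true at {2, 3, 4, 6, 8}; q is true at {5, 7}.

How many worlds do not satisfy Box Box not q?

7

1: successors {3}; Box not q there: 3:F. ✗
2: successors {3, 6}; Box not q there: 3:F, 6:F. ✗
3: successors {4, 7, 8}; Box not q there: 4:F, 7:F, 8:F. ✗
4: successors {2, 5, 7}; Box not q there: 2:T, 5:T, 7:F. ✗
5: successors {1}; Box not q there: 1:T. ✓
6: successors {2, 7, 8}; Box not q there: 2:T, 7:F, 8:F. ✗
7: successors {2, 4, 7, 8}; Box not q there: 2:T, 4:F, 7:F, 8:F. ✗
8: successors {4, 5, 7, 8}; Box not q there: 4:F, 5:T, 7:F, 8:F. ✗
Satisfying worlds: {5}.
So Box Box not q fails at the other 7 worlds.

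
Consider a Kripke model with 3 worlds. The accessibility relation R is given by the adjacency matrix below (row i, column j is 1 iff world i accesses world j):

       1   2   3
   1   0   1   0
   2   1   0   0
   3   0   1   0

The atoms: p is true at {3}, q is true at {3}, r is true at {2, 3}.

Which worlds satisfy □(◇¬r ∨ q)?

1: successors {2}; ◇¬r ∨ q there: 2:T. ✓
2: successors {1}; ◇¬r ∨ q there: 1:F. ✗
3: successors {2}; ◇¬r ∨ q there: 2:T. ✓

{1, 3}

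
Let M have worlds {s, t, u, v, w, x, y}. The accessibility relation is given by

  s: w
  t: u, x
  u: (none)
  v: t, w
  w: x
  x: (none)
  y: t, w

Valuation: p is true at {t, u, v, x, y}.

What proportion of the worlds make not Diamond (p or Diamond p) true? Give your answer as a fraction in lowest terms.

s: Diamond (p or Diamond p) is T. ✗
t: Diamond (p or Diamond p) is T. ✗
u: Diamond (p or Diamond p) is F. ✓
v: Diamond (p or Diamond p) is T. ✗
w: Diamond (p or Diamond p) is T. ✗
x: Diamond (p or Diamond p) is F. ✓
y: Diamond (p or Diamond p) is T. ✗
That's 2 of 7 worlds, so 2/7.

2/7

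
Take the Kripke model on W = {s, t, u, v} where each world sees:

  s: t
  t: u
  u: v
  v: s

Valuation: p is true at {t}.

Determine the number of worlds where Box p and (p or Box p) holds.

s: Box p is T, p or Box p is T. ✓
t: Box p is F, p or Box p is T. ✗
u: Box p is F, p or Box p is F. ✗
v: Box p is F, p or Box p is F. ✗
Satisfying worlds: {s}.

1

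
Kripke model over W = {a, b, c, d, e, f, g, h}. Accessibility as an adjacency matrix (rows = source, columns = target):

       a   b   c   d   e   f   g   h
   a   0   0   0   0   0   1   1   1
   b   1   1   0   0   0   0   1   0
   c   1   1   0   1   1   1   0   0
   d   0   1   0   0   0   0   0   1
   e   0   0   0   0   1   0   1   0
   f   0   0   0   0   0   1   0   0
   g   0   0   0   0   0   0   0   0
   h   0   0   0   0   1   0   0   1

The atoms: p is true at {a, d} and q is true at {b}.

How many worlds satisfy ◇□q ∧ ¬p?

2

a: ◇□q is T, ¬p is F. ✗
b: ◇□q is T, ¬p is T. ✓
c: ◇□q is F, ¬p is T. ✗
d: ◇□q is F, ¬p is F. ✗
e: ◇□q is T, ¬p is T. ✓
f: ◇□q is F, ¬p is T. ✗
g: ◇□q is F, ¬p is T. ✗
h: ◇□q is F, ¬p is T. ✗
Satisfying worlds: {b, e}.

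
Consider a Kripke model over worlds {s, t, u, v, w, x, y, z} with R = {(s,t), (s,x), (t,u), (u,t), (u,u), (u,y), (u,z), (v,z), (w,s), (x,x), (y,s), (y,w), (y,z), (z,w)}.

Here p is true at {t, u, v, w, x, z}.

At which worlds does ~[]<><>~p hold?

s: []<><>~p is F. ✓
t: []<><>~p is T. ✗
u: []<><>~p is T. ✗
v: []<><>~p is T. ✗
w: []<><>~p is F. ✓
x: []<><>~p is F. ✓
y: []<><>~p is F. ✓
z: []<><>~p is F. ✓

{s, w, x, y, z}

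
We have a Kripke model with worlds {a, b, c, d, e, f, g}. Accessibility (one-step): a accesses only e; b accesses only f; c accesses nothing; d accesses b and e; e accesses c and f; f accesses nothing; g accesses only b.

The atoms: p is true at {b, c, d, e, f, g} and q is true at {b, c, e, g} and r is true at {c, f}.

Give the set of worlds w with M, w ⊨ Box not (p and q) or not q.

{a, b, c, d, f}

a: Box not (p and q) is F, not q is T. ✓
b: Box not (p and q) is T, not q is F. ✓
c: Box not (p and q) is T, not q is F. ✓
d: Box not (p and q) is F, not q is T. ✓
e: Box not (p and q) is F, not q is F. ✗
f: Box not (p and q) is T, not q is T. ✓
g: Box not (p and q) is F, not q is F. ✗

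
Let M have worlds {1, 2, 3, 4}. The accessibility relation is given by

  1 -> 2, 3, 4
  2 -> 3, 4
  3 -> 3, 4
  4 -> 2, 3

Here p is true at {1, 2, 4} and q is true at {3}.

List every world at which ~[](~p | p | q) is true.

1: [](~p | p | q) is T. ✗
2: [](~p | p | q) is T. ✗
3: [](~p | p | q) is T. ✗
4: [](~p | p | q) is T. ✗

∅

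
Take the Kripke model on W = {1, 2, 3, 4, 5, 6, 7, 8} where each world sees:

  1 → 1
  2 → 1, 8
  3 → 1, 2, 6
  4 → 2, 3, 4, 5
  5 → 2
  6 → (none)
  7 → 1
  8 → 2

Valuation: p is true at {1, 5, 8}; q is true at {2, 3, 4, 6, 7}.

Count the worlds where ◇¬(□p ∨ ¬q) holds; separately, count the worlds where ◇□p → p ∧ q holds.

1 and 1

For ◇¬(□p ∨ ¬q):
1: successors {1}; ¬(□p ∨ ¬q) there: 1:F. ✗
2: successors {1, 8}; ¬(□p ∨ ¬q) there: 1:F, 8:F. ✗
3: successors {1, 2, 6}; ¬(□p ∨ ¬q) there: 1:F, 2:F, 6:F. ✗
4: successors {2, 3, 4, 5}; ¬(□p ∨ ¬q) there: 2:F, 3:T, 4:T, 5:F. ✓
5: successors {2}; ¬(□p ∨ ¬q) there: 2:F. ✗
6: no successors, so ◇¬(□p ∨ ¬q) fails. ✗
7: successors {1}; ¬(□p ∨ ¬q) there: 1:F. ✗
8: successors {2}; ¬(□p ∨ ¬q) there: 2:F. ✗
— 1 world.
For ◇□p → p ∧ q:
1: ◇□p is T, p ∧ q is F. ✗
2: ◇□p is T, p ∧ q is F. ✗
3: ◇□p is T, p ∧ q is F. ✗
4: ◇□p is T, p ∧ q is F. ✗
5: ◇□p is T, p ∧ q is F. ✗
6: ◇□p is F, p ∧ q is F. ✓
7: ◇□p is T, p ∧ q is F. ✗
8: ◇□p is T, p ∧ q is F. ✗
— 1 world.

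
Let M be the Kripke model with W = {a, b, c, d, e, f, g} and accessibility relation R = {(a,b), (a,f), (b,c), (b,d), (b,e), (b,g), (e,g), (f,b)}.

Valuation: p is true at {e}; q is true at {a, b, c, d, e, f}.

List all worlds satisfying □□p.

{c, d, e, g}

a: successors {b, f}; □p there: b:F, f:F. ✗
b: successors {c, d, e, g}; □p there: c:T, d:T, e:F, g:T. ✗
c: no successors, so □□p holds vacuously. ✓
d: no successors, so □□p holds vacuously. ✓
e: successors {g}; □p there: g:T. ✓
f: successors {b}; □p there: b:F. ✗
g: no successors, so □□p holds vacuously. ✓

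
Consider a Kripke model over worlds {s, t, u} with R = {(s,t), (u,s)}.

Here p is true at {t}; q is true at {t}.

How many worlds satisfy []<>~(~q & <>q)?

2

s: successors {t}; <>~(~q & <>q) there: t:F. ✗
t: no successors, so []<>~(~q & <>q) holds vacuously. ✓
u: successors {s}; <>~(~q & <>q) there: s:T. ✓
Satisfying worlds: {t, u}.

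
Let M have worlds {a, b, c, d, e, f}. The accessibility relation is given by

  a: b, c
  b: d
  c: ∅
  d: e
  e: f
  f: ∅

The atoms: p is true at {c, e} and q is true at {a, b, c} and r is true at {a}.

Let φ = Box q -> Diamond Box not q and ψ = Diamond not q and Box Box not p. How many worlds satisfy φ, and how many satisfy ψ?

For Box q -> Diamond Box not q:
a: Box q is T, Diamond Box not q is T. ✓
b: Box q is F, Diamond Box not q is T. ✓
c: Box q is T, Diamond Box not q is F. ✗
d: Box q is F, Diamond Box not q is T. ✓
e: Box q is F, Diamond Box not q is T. ✓
f: Box q is T, Diamond Box not q is F. ✗
— 4 worlds.
For Diamond not q and Box Box not p:
a: Diamond not q is F, Box Box not p is T. ✗
b: Diamond not q is T, Box Box not p is F. ✗
c: Diamond not q is F, Box Box not p is T. ✗
d: Diamond not q is T, Box Box not p is T. ✓
e: Diamond not q is T, Box Box not p is T. ✓
f: Diamond not q is F, Box Box not p is T. ✗
— 2 worlds.

4 and 2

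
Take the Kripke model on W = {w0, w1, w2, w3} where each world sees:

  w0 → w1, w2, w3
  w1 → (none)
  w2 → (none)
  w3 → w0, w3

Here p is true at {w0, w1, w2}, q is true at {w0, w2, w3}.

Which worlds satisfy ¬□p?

w0: □p is F. ✓
w1: □p is T. ✗
w2: □p is T. ✗
w3: □p is F. ✓

{w0, w3}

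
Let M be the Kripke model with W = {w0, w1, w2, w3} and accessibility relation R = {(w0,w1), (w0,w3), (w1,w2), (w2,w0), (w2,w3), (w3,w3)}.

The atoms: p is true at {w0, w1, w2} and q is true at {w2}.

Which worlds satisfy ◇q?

w0: successors {w1, w3}; q there: w1:F, w3:F. ✗
w1: successors {w2}; q there: w2:T. ✓
w2: successors {w0, w3}; q there: w0:F, w3:F. ✗
w3: successors {w3}; q there: w3:F. ✗

{w1}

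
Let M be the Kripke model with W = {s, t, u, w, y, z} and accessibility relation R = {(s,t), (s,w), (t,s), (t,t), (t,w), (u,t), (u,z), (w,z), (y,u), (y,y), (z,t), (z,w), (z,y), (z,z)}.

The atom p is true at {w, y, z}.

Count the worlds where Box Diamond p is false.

0

s: successors {t, w}; Diamond p there: t:T, w:T. ✓
t: successors {s, t, w}; Diamond p there: s:T, t:T, w:T. ✓
u: successors {t, z}; Diamond p there: t:T, z:T. ✓
w: successors {z}; Diamond p there: z:T. ✓
y: successors {u, y}; Diamond p there: u:T, y:T. ✓
z: successors {t, w, y, z}; Diamond p there: t:T, w:T, y:T, z:T. ✓
Satisfying worlds: {s, t, u, w, y, z}.
So Box Diamond p fails at the other 0 worlds.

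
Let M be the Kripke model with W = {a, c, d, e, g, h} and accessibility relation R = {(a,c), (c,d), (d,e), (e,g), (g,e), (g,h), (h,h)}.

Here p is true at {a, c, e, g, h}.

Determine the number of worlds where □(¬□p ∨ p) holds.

5

a: successors {c}; ¬□p ∨ p there: c:T. ✓
c: successors {d}; ¬□p ∨ p there: d:F. ✗
d: successors {e}; ¬□p ∨ p there: e:T. ✓
e: successors {g}; ¬□p ∨ p there: g:T. ✓
g: successors {e, h}; ¬□p ∨ p there: e:T, h:T. ✓
h: successors {h}; ¬□p ∨ p there: h:T. ✓
Satisfying worlds: {a, d, e, g, h}.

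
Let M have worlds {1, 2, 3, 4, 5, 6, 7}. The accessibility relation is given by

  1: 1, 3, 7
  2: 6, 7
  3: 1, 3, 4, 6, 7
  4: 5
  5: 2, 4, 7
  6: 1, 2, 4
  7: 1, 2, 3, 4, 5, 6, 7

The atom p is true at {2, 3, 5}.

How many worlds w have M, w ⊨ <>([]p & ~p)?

4

1: successors {1, 3, 7}; []p & ~p there: 1:F, 3:F, 7:F. ✗
2: successors {6, 7}; []p & ~p there: 6:F, 7:F. ✗
3: successors {1, 3, 4, 6, 7}; []p & ~p there: 1:F, 3:F, 4:T, 6:F, 7:F. ✓
4: successors {5}; []p & ~p there: 5:F. ✗
5: successors {2, 4, 7}; []p & ~p there: 2:F, 4:T, 7:F. ✓
6: successors {1, 2, 4}; []p & ~p there: 1:F, 2:F, 4:T. ✓
7: successors {1, 2, 3, 4, 5, 6, 7}; []p & ~p there: 1:F, 2:F, 3:F, 4:T, 5:F, 6:F, 7:F. ✓
Satisfying worlds: {3, 5, 6, 7}.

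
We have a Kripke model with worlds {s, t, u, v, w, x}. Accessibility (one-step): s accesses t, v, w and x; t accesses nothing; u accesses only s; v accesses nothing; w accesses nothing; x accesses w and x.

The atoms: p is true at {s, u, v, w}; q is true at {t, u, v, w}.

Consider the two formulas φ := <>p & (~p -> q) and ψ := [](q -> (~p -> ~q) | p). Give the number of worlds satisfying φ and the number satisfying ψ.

2 and 5

For <>p & (~p -> q):
s: <>p is T, ~p -> q is T. ✓
t: <>p is F, ~p -> q is T. ✗
u: <>p is T, ~p -> q is T. ✓
v: <>p is F, ~p -> q is T. ✗
w: <>p is F, ~p -> q is T. ✗
x: <>p is T, ~p -> q is F. ✗
— 2 worlds.
For [](q -> (~p -> ~q) | p):
s: successors {t, v, w, x}; q -> (~p -> ~q) | p there: t:F, v:T, w:T, x:T. ✗
t: no successors, so [](q -> (~p -> ~q) | p) holds vacuously. ✓
u: successors {s}; q -> (~p -> ~q) | p there: s:T. ✓
v: no successors, so [](q -> (~p -> ~q) | p) holds vacuously. ✓
w: no successors, so [](q -> (~p -> ~q) | p) holds vacuously. ✓
x: successors {w, x}; q -> (~p -> ~q) | p there: w:T, x:T. ✓
— 5 worlds.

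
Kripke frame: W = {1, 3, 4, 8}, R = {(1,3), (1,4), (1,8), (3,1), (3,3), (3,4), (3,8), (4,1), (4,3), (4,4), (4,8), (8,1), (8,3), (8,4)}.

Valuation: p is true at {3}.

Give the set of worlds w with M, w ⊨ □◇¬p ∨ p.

1: □◇¬p is T, p is F. ✓
3: □◇¬p is T, p is T. ✓
4: □◇¬p is T, p is F. ✓
8: □◇¬p is T, p is F. ✓

{1, 3, 4, 8}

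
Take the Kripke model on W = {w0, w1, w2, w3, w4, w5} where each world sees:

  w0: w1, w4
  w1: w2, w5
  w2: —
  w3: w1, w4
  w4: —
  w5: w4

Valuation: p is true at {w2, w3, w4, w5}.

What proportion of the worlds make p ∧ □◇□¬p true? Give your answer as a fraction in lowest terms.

1/3

w0: p is F, □◇□¬p is F. ✗
w1: p is F, □◇□¬p is F. ✗
w2: p is T, □◇□¬p is T. ✓
w3: p is T, □◇□¬p is F. ✗
w4: p is T, □◇□¬p is T. ✓
w5: p is T, □◇□¬p is F. ✗
That's 2 of 6 worlds, so 2/6 = 1/3.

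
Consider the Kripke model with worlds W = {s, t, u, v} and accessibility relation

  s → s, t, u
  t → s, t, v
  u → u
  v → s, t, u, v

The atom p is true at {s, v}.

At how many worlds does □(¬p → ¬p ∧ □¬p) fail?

3

s: successors {s, t, u}; ¬p → ¬p ∧ □¬p there: s:T, t:F, u:T. ✗
t: successors {s, t, v}; ¬p → ¬p ∧ □¬p there: s:T, t:F, v:T. ✗
u: successors {u}; ¬p → ¬p ∧ □¬p there: u:T. ✓
v: successors {s, t, u, v}; ¬p → ¬p ∧ □¬p there: s:T, t:F, u:T, v:T. ✗
Satisfying worlds: {u}.
So □(¬p → ¬p ∧ □¬p) fails at the other 3 worlds.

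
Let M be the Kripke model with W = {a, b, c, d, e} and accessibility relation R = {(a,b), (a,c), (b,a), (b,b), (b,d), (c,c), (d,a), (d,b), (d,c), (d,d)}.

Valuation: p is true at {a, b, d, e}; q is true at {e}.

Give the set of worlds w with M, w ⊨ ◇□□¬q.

a: successors {b, c}; □□¬q there: b:T, c:T. ✓
b: successors {a, b, d}; □□¬q there: a:T, b:T, d:T. ✓
c: successors {c}; □□¬q there: c:T. ✓
d: successors {a, b, c, d}; □□¬q there: a:T, b:T, c:T, d:T. ✓
e: no successors, so ◇□□¬q fails. ✗

{a, b, c, d}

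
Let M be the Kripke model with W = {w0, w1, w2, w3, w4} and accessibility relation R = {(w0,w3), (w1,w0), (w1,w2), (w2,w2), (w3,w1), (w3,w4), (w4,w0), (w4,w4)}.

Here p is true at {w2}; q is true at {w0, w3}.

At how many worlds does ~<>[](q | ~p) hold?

1

w0: <>[](q | ~p) is T. ✗
w1: <>[](q | ~p) is T. ✗
w2: <>[](q | ~p) is F. ✓
w3: <>[](q | ~p) is T. ✗
w4: <>[](q | ~p) is T. ✗
Satisfying worlds: {w2}.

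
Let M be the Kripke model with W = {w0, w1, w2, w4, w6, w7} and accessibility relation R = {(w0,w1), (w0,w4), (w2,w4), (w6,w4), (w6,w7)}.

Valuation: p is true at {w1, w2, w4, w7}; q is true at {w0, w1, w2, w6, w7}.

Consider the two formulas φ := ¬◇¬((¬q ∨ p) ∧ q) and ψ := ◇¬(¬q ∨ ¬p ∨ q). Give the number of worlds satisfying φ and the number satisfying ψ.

For ¬◇¬((¬q ∨ p) ∧ q):
w0: ◇¬((¬q ∨ p) ∧ q) is T. ✗
w1: ◇¬((¬q ∨ p) ∧ q) is F. ✓
w2: ◇¬((¬q ∨ p) ∧ q) is T. ✗
w4: ◇¬((¬q ∨ p) ∧ q) is F. ✓
w6: ◇¬((¬q ∨ p) ∧ q) is T. ✗
w7: ◇¬((¬q ∨ p) ∧ q) is F. ✓
— 3 worlds.
For ◇¬(¬q ∨ ¬p ∨ q):
w0: successors {w1, w4}; ¬(¬q ∨ ¬p ∨ q) there: w1:F, w4:F. ✗
w1: no successors, so ◇¬(¬q ∨ ¬p ∨ q) fails. ✗
w2: successors {w4}; ¬(¬q ∨ ¬p ∨ q) there: w4:F. ✗
w4: no successors, so ◇¬(¬q ∨ ¬p ∨ q) fails. ✗
w6: successors {w4, w7}; ¬(¬q ∨ ¬p ∨ q) there: w4:F, w7:F. ✗
w7: no successors, so ◇¬(¬q ∨ ¬p ∨ q) fails. ✗
— 0 worlds.

3 and 0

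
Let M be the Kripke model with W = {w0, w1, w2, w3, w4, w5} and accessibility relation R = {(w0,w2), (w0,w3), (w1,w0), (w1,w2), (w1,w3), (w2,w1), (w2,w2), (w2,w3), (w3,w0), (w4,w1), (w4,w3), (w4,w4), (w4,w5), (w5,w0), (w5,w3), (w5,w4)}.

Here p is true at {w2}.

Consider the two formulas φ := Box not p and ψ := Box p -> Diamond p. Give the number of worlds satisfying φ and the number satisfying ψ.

For Box not p:
w0: successors {w2, w3}; not p there: w2:F, w3:T. ✗
w1: successors {w0, w2, w3}; not p there: w0:T, w2:F, w3:T. ✗
w2: successors {w1, w2, w3}; not p there: w1:T, w2:F, w3:T. ✗
w3: successors {w0}; not p there: w0:T. ✓
w4: successors {w1, w3, w4, w5}; not p there: w1:T, w3:T, w4:T, w5:T. ✓
w5: successors {w0, w3, w4}; not p there: w0:T, w3:T, w4:T. ✓
— 3 worlds.
For Box p -> Diamond p:
w0: Box p is F, Diamond p is T. ✓
w1: Box p is F, Diamond p is T. ✓
w2: Box p is F, Diamond p is T. ✓
w3: Box p is F, Diamond p is F. ✓
w4: Box p is F, Diamond p is F. ✓
w5: Box p is F, Diamond p is F. ✓
— 6 worlds.

3 and 6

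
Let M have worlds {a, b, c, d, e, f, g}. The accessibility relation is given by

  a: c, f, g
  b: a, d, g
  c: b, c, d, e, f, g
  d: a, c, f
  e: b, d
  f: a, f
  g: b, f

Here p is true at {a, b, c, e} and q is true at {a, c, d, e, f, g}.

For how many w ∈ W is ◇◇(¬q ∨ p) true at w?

a: successors {c, f, g}; ◇(¬q ∨ p) there: c:T, f:T, g:T. ✓
b: successors {a, d, g}; ◇(¬q ∨ p) there: a:T, d:T, g:T. ✓
c: successors {b, c, d, e, f, g}; ◇(¬q ∨ p) there: b:T, c:T, d:T, e:T, f:T, g:T. ✓
d: successors {a, c, f}; ◇(¬q ∨ p) there: a:T, c:T, f:T. ✓
e: successors {b, d}; ◇(¬q ∨ p) there: b:T, d:T. ✓
f: successors {a, f}; ◇(¬q ∨ p) there: a:T, f:T. ✓
g: successors {b, f}; ◇(¬q ∨ p) there: b:T, f:T. ✓
Satisfying worlds: {a, b, c, d, e, f, g}.

7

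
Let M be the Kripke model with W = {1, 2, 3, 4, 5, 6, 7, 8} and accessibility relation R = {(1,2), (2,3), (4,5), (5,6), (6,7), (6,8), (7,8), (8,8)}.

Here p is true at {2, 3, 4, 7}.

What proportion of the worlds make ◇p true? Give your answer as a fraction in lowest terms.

1: successors {2}; p there: 2:T. ✓
2: successors {3}; p there: 3:T. ✓
3: no successors, so ◇p fails. ✗
4: successors {5}; p there: 5:F. ✗
5: successors {6}; p there: 6:F. ✗
6: successors {7, 8}; p there: 7:T, 8:F. ✓
7: successors {8}; p there: 8:F. ✗
8: successors {8}; p there: 8:F. ✗
That's 3 of 8 worlds, so 3/8.

3/8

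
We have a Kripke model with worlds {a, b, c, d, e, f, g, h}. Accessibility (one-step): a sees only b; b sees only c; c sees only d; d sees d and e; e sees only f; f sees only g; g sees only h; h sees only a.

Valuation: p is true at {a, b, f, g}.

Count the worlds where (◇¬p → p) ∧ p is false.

a: ◇¬p → p is T, p is T. ✓
b: ◇¬p → p is T, p is T. ✓
c: ◇¬p → p is F, p is F. ✗
d: ◇¬p → p is F, p is F. ✗
e: ◇¬p → p is T, p is F. ✗
f: ◇¬p → p is T, p is T. ✓
g: ◇¬p → p is T, p is T. ✓
h: ◇¬p → p is T, p is F. ✗
Satisfying worlds: {a, b, f, g}.
So (◇¬p → p) ∧ p fails at the other 4 worlds.

4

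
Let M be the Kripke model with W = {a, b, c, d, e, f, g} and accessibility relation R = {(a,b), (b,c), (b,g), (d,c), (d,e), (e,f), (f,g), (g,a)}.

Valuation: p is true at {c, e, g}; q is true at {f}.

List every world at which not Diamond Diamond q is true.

{a, b, c, e, f, g}

a: Diamond Diamond q is F. ✓
b: Diamond Diamond q is F. ✓
c: Diamond Diamond q is F. ✓
d: Diamond Diamond q is T. ✗
e: Diamond Diamond q is F. ✓
f: Diamond Diamond q is F. ✓
g: Diamond Diamond q is F. ✓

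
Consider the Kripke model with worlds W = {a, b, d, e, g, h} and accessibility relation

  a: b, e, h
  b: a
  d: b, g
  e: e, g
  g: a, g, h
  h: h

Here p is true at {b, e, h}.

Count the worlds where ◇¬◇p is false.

4

a: successors {b, e, h}; ¬◇p there: b:T, e:F, h:F. ✓
b: successors {a}; ¬◇p there: a:F. ✗
d: successors {b, g}; ¬◇p there: b:T, g:F. ✓
e: successors {e, g}; ¬◇p there: e:F, g:F. ✗
g: successors {a, g, h}; ¬◇p there: a:F, g:F, h:F. ✗
h: successors {h}; ¬◇p there: h:F. ✗
Satisfying worlds: {a, d}.
So ◇¬◇p fails at the other 4 worlds.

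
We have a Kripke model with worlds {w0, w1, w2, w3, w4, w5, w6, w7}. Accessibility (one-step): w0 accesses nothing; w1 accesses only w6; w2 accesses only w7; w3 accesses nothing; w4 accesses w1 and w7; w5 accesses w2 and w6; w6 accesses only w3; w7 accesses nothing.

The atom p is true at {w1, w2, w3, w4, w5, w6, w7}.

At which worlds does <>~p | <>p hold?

w0: <>~p is F, <>p is F. ✗
w1: <>~p is F, <>p is T. ✓
w2: <>~p is F, <>p is T. ✓
w3: <>~p is F, <>p is F. ✗
w4: <>~p is F, <>p is T. ✓
w5: <>~p is F, <>p is T. ✓
w6: <>~p is F, <>p is T. ✓
w7: <>~p is F, <>p is F. ✗

{w1, w2, w4, w5, w6}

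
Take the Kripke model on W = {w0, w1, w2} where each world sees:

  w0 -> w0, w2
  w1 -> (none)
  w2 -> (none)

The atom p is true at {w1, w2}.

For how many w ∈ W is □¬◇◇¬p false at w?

1

w0: successors {w0, w2}; ¬◇◇¬p there: w0:F, w2:T. ✗
w1: no successors, so □¬◇◇¬p holds vacuously. ✓
w2: no successors, so □¬◇◇¬p holds vacuously. ✓
Satisfying worlds: {w1, w2}.
So □¬◇◇¬p fails at the other 1 world.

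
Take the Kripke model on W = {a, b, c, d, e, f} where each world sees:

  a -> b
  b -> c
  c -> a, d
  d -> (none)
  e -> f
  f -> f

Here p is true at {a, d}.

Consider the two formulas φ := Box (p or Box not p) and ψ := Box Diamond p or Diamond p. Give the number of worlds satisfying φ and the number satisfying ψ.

5 and 3

For Box (p or Box not p):
a: successors {b}; p or Box not p there: b:T. ✓
b: successors {c}; p or Box not p there: c:F. ✗
c: successors {a, d}; p or Box not p there: a:T, d:T. ✓
d: no successors, so Box (p or Box not p) holds vacuously. ✓
e: successors {f}; p or Box not p there: f:T. ✓
f: successors {f}; p or Box not p there: f:T. ✓
— 5 worlds.
For Box Diamond p or Diamond p:
a: Box Diamond p is F, Diamond p is F. ✗
b: Box Diamond p is T, Diamond p is F. ✓
c: Box Diamond p is F, Diamond p is T. ✓
d: Box Diamond p is T, Diamond p is F. ✓
e: Box Diamond p is F, Diamond p is F. ✗
f: Box Diamond p is F, Diamond p is F. ✗
— 3 worlds.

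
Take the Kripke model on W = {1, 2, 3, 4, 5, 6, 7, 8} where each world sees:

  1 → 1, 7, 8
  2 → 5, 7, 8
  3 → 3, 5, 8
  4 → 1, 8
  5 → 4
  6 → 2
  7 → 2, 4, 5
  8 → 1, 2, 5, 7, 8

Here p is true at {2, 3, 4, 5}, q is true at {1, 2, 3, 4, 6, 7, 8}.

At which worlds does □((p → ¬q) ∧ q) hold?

{1, 4}

1: successors {1, 7, 8}; (p → ¬q) ∧ q there: 1:T, 7:T, 8:T. ✓
2: successors {5, 7, 8}; (p → ¬q) ∧ q there: 5:F, 7:T, 8:T. ✗
3: successors {3, 5, 8}; (p → ¬q) ∧ q there: 3:F, 5:F, 8:T. ✗
4: successors {1, 8}; (p → ¬q) ∧ q there: 1:T, 8:T. ✓
5: successors {4}; (p → ¬q) ∧ q there: 4:F. ✗
6: successors {2}; (p → ¬q) ∧ q there: 2:F. ✗
7: successors {2, 4, 5}; (p → ¬q) ∧ q there: 2:F, 4:F, 5:F. ✗
8: successors {1, 2, 5, 7, 8}; (p → ¬q) ∧ q there: 1:T, 2:F, 5:F, 7:T, 8:T. ✗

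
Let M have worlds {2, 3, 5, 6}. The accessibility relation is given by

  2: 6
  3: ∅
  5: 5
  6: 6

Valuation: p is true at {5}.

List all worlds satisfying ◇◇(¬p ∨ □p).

2: successors {6}; ◇(¬p ∨ □p) there: 6:T. ✓
3: no successors, so ◇◇(¬p ∨ □p) fails. ✗
5: successors {5}; ◇(¬p ∨ □p) there: 5:T. ✓
6: successors {6}; ◇(¬p ∨ □p) there: 6:T. ✓

{2, 5, 6}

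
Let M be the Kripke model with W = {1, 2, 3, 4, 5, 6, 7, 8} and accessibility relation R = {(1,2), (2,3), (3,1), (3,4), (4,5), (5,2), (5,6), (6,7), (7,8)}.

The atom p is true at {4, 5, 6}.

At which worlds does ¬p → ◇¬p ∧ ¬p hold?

{1, 2, 3, 4, 5, 6, 7}

1: ¬p is T, ◇¬p ∧ ¬p is T. ✓
2: ¬p is T, ◇¬p ∧ ¬p is T. ✓
3: ¬p is T, ◇¬p ∧ ¬p is T. ✓
4: ¬p is F, ◇¬p ∧ ¬p is F. ✓
5: ¬p is F, ◇¬p ∧ ¬p is F. ✓
6: ¬p is F, ◇¬p ∧ ¬p is F. ✓
7: ¬p is T, ◇¬p ∧ ¬p is T. ✓
8: ¬p is T, ◇¬p ∧ ¬p is F. ✗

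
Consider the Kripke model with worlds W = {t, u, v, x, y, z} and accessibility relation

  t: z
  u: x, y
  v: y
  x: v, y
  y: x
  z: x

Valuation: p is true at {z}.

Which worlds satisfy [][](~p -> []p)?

∅

t: successors {z}; [](~p -> []p) there: z:F. ✗
u: successors {x, y}; [](~p -> []p) there: x:F, y:F. ✗
v: successors {y}; [](~p -> []p) there: y:F. ✗
x: successors {v, y}; [](~p -> []p) there: v:F, y:F. ✗
y: successors {x}; [](~p -> []p) there: x:F. ✗
z: successors {x}; [](~p -> []p) there: x:F. ✗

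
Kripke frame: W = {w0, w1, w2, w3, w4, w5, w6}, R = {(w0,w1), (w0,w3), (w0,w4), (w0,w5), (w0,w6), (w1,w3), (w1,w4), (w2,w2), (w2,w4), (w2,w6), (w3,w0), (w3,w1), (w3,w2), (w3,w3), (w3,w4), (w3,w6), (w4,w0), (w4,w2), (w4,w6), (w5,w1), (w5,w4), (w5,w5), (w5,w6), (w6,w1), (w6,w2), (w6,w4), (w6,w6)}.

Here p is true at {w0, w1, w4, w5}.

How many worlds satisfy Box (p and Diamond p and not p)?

w0: successors {w1, w3, w4, w5, w6}; p and Diamond p and not p there: w1:F, w3:F, w4:F, w5:F, w6:F. ✗
w1: successors {w3, w4}; p and Diamond p and not p there: w3:F, w4:F. ✗
w2: successors {w2, w4, w6}; p and Diamond p and not p there: w2:F, w4:F, w6:F. ✗
w3: successors {w0, w1, w2, w3, w4, w6}; p and Diamond p and not p there: w0:F, w1:F, w2:F, w3:F, w4:F, w6:F. ✗
w4: successors {w0, w2, w6}; p and Diamond p and not p there: w0:F, w2:F, w6:F. ✗
w5: successors {w1, w4, w5, w6}; p and Diamond p and not p there: w1:F, w4:F, w5:F, w6:F. ✗
w6: successors {w1, w2, w4, w6}; p and Diamond p and not p there: w1:F, w2:F, w4:F, w6:F. ✗
Satisfying worlds: ∅.

0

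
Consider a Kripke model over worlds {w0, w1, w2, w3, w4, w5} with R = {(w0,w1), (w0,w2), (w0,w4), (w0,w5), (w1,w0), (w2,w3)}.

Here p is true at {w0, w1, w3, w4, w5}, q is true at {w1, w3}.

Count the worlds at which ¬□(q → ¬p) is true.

w0: □(q → ¬p) is F. ✓
w1: □(q → ¬p) is T. ✗
w2: □(q → ¬p) is F. ✓
w3: □(q → ¬p) is T. ✗
w4: □(q → ¬p) is T. ✗
w5: □(q → ¬p) is T. ✗
Satisfying worlds: {w0, w2}.

2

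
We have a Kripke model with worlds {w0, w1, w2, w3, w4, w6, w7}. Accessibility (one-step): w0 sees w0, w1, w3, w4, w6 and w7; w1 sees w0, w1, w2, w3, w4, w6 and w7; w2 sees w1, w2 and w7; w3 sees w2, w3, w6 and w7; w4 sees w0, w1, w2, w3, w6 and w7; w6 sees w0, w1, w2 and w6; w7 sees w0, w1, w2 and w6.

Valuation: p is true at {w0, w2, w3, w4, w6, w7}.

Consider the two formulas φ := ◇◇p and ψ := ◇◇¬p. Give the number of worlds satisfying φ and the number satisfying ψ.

7 and 7

For ◇◇p:
w0: successors {w0, w1, w3, w4, w6, w7}; ◇p there: w0:T, w1:T, w3:T, w4:T, w6:T, w7:T. ✓
w1: successors {w0, w1, w2, w3, w4, w6, w7}; ◇p there: w0:T, w1:T, w2:T, w3:T, w4:T, w6:T, w7:T. ✓
w2: successors {w1, w2, w7}; ◇p there: w1:T, w2:T, w7:T. ✓
w3: successors {w2, w3, w6, w7}; ◇p there: w2:T, w3:T, w6:T, w7:T. ✓
w4: successors {w0, w1, w2, w3, w6, w7}; ◇p there: w0:T, w1:T, w2:T, w3:T, w6:T, w7:T. ✓
w6: successors {w0, w1, w2, w6}; ◇p there: w0:T, w1:T, w2:T, w6:T. ✓
w7: successors {w0, w1, w2, w6}; ◇p there: w0:T, w1:T, w2:T, w6:T. ✓
— 7 worlds.
For ◇◇¬p:
w0: successors {w0, w1, w3, w4, w6, w7}; ◇¬p there: w0:T, w1:T, w3:F, w4:T, w6:T, w7:T. ✓
w1: successors {w0, w1, w2, w3, w4, w6, w7}; ◇¬p there: w0:T, w1:T, w2:T, w3:F, w4:T, w6:T, w7:T. ✓
w2: successors {w1, w2, w7}; ◇¬p there: w1:T, w2:T, w7:T. ✓
w3: successors {w2, w3, w6, w7}; ◇¬p there: w2:T, w3:F, w6:T, w7:T. ✓
w4: successors {w0, w1, w2, w3, w6, w7}; ◇¬p there: w0:T, w1:T, w2:T, w3:F, w6:T, w7:T. ✓
w6: successors {w0, w1, w2, w6}; ◇¬p there: w0:T, w1:T, w2:T, w6:T. ✓
w7: successors {w0, w1, w2, w6}; ◇¬p there: w0:T, w1:T, w2:T, w6:T. ✓
— 7 worlds.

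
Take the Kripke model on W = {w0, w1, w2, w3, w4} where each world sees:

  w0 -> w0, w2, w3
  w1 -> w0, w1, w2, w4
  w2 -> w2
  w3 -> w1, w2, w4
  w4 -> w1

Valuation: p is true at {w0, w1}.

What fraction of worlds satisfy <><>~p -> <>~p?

4/5

w0: <><>~p is T, <>~p is T. ✓
w1: <><>~p is T, <>~p is T. ✓
w2: <><>~p is T, <>~p is T. ✓
w3: <><>~p is T, <>~p is T. ✓
w4: <><>~p is T, <>~p is F. ✗
That's 4 of 5 worlds, so 4/5.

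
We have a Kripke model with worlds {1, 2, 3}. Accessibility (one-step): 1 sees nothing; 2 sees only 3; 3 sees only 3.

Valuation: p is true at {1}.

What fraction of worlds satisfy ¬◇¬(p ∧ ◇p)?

1: ◇¬(p ∧ ◇p) is F. ✓
2: ◇¬(p ∧ ◇p) is T. ✗
3: ◇¬(p ∧ ◇p) is T. ✗
That's 1 of 3 worlds, so 1/3.

1/3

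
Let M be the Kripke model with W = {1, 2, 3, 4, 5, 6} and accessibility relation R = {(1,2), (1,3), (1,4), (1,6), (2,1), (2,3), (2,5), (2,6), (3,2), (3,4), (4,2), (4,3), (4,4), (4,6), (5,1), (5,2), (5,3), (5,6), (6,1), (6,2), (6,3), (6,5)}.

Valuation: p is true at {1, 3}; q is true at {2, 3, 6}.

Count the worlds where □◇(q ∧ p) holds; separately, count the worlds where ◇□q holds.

For □◇(q ∧ p):
1: successors {2, 3, 4, 6}; ◇(q ∧ p) there: 2:T, 3:F, 4:T, 6:T. ✗
2: successors {1, 3, 5, 6}; ◇(q ∧ p) there: 1:T, 3:F, 5:T, 6:T. ✗
3: successors {2, 4}; ◇(q ∧ p) there: 2:T, 4:T. ✓
4: successors {2, 3, 4, 6}; ◇(q ∧ p) there: 2:T, 3:F, 4:T, 6:T. ✗
5: successors {1, 2, 3, 6}; ◇(q ∧ p) there: 1:T, 2:T, 3:F, 6:T. ✗
6: successors {1, 2, 3, 5}; ◇(q ∧ p) there: 1:T, 2:T, 3:F, 5:T. ✗
— 1 world.
For ◇□q:
1: successors {2, 3, 4, 6}; □q there: 2:F, 3:F, 4:F, 6:F. ✗
2: successors {1, 3, 5, 6}; □q there: 1:F, 3:F, 5:F, 6:F. ✗
3: successors {2, 4}; □q there: 2:F, 4:F. ✗
4: successors {2, 3, 4, 6}; □q there: 2:F, 3:F, 4:F, 6:F. ✗
5: successors {1, 2, 3, 6}; □q there: 1:F, 2:F, 3:F, 6:F. ✗
6: successors {1, 2, 3, 5}; □q there: 1:F, 2:F, 3:F, 5:F. ✗
— 0 worlds.

1 and 0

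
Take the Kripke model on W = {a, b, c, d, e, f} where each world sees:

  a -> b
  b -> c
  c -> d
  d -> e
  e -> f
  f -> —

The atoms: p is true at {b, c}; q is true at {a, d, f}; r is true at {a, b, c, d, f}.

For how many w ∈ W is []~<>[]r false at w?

a: successors {b}; ~<>[]r there: b:F. ✗
b: successors {c}; ~<>[]r there: c:T. ✓
c: successors {d}; ~<>[]r there: d:F. ✗
d: successors {e}; ~<>[]r there: e:F. ✗
e: successors {f}; ~<>[]r there: f:T. ✓
f: no successors, so []~<>[]r holds vacuously. ✓
Satisfying worlds: {b, e, f}.
So []~<>[]r fails at the other 3 worlds.

3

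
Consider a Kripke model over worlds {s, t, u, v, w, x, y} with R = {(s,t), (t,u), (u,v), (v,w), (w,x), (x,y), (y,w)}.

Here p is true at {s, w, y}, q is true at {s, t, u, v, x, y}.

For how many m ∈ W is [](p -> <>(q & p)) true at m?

s: successors {t}; p -> <>(q & p) there: t:T. ✓
t: successors {u}; p -> <>(q & p) there: u:T. ✓
u: successors {v}; p -> <>(q & p) there: v:T. ✓
v: successors {w}; p -> <>(q & p) there: w:F. ✗
w: successors {x}; p -> <>(q & p) there: x:T. ✓
x: successors {y}; p -> <>(q & p) there: y:F. ✗
y: successors {w}; p -> <>(q & p) there: w:F. ✗
Satisfying worlds: {s, t, u, w}.

4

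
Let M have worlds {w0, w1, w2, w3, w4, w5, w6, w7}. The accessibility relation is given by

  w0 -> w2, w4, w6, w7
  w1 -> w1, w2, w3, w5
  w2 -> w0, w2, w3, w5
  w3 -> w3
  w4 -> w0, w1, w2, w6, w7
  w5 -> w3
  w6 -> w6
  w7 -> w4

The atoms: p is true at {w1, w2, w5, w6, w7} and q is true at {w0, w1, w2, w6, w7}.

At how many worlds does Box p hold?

w0: successors {w2, w4, w6, w7}; p there: w2:T, w4:F, w6:T, w7:T. ✗
w1: successors {w1, w2, w3, w5}; p there: w1:T, w2:T, w3:F, w5:T. ✗
w2: successors {w0, w2, w3, w5}; p there: w0:F, w2:T, w3:F, w5:T. ✗
w3: successors {w3}; p there: w3:F. ✗
w4: successors {w0, w1, w2, w6, w7}; p there: w0:F, w1:T, w2:T, w6:T, w7:T. ✗
w5: successors {w3}; p there: w3:F. ✗
w6: successors {w6}; p there: w6:T. ✓
w7: successors {w4}; p there: w4:F. ✗
Satisfying worlds: {w6}.

1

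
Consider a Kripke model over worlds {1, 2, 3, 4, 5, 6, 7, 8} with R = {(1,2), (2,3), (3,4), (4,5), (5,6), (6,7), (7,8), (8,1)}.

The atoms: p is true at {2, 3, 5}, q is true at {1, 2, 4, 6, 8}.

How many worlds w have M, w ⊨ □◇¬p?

5

1: successors {2}; ◇¬p there: 2:F. ✗
2: successors {3}; ◇¬p there: 3:T. ✓
3: successors {4}; ◇¬p there: 4:F. ✗
4: successors {5}; ◇¬p there: 5:T. ✓
5: successors {6}; ◇¬p there: 6:T. ✓
6: successors {7}; ◇¬p there: 7:T. ✓
7: successors {8}; ◇¬p there: 8:T. ✓
8: successors {1}; ◇¬p there: 1:F. ✗
Satisfying worlds: {2, 4, 5, 6, 7}.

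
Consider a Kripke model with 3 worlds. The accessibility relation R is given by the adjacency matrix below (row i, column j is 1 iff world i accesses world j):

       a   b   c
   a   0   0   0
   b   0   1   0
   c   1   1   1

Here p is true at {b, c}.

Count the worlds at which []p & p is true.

a: []p is T, p is F. ✗
b: []p is T, p is T. ✓
c: []p is F, p is T. ✗
Satisfying worlds: {b}.

1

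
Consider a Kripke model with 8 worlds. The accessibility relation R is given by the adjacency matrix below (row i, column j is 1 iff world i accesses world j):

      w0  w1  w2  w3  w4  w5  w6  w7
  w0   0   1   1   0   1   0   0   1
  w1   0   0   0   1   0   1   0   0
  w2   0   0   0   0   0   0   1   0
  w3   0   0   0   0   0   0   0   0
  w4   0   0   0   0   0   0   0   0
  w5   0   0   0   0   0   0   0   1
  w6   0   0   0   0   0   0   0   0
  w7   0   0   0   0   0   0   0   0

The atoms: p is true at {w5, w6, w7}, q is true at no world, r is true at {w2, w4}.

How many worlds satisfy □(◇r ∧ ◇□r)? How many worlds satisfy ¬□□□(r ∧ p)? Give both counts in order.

For □(◇r ∧ ◇□r):
w0: successors {w1, w2, w4, w7}; ◇r ∧ ◇□r there: w1:F, w2:F, w4:F, w7:F. ✗
w1: successors {w3, w5}; ◇r ∧ ◇□r there: w3:F, w5:F. ✗
w2: successors {w6}; ◇r ∧ ◇□r there: w6:F. ✗
w3: no successors, so □(◇r ∧ ◇□r) holds vacuously. ✓
w4: no successors, so □(◇r ∧ ◇□r) holds vacuously. ✓
w5: successors {w7}; ◇r ∧ ◇□r there: w7:F. ✗
w6: no successors, so □(◇r ∧ ◇□r) holds vacuously. ✓
w7: no successors, so □(◇r ∧ ◇□r) holds vacuously. ✓
— 4 worlds.
For ¬□□□(r ∧ p):
w0: □□□(r ∧ p) is F. ✓
w1: □□□(r ∧ p) is T. ✗
w2: □□□(r ∧ p) is T. ✗
w3: □□□(r ∧ p) is T. ✗
w4: □□□(r ∧ p) is T. ✗
w5: □□□(r ∧ p) is T. ✗
w6: □□□(r ∧ p) is T. ✗
w7: □□□(r ∧ p) is T. ✗
— 1 world.

4 and 1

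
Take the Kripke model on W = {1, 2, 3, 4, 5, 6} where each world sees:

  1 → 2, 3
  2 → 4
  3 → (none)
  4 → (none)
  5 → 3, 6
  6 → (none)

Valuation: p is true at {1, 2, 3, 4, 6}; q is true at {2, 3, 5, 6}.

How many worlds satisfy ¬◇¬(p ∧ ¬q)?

4

1: ◇¬(p ∧ ¬q) is T. ✗
2: ◇¬(p ∧ ¬q) is F. ✓
3: ◇¬(p ∧ ¬q) is F. ✓
4: ◇¬(p ∧ ¬q) is F. ✓
5: ◇¬(p ∧ ¬q) is T. ✗
6: ◇¬(p ∧ ¬q) is F. ✓
Satisfying worlds: {2, 3, 4, 6}.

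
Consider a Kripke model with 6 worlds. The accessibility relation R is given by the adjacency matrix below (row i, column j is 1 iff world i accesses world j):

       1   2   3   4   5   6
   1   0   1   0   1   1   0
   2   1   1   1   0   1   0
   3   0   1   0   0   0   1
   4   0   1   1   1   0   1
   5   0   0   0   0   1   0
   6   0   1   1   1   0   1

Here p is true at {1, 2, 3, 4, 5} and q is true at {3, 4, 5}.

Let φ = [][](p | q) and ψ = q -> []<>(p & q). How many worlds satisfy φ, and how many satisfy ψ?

For [][](p | q):
1: successors {2, 4, 5}; [](p | q) there: 2:T, 4:F, 5:T. ✗
2: successors {1, 2, 3, 5}; [](p | q) there: 1:T, 2:T, 3:F, 5:T. ✗
3: successors {2, 6}; [](p | q) there: 2:T, 6:F. ✗
4: successors {2, 3, 4, 6}; [](p | q) there: 2:T, 3:F, 4:F, 6:F. ✗
5: successors {5}; [](p | q) there: 5:T. ✓
6: successors {2, 3, 4, 6}; [](p | q) there: 2:T, 3:F, 4:F, 6:F. ✗
— 1 world.
For q -> []<>(p & q):
1: q is F, []<>(p & q) is T. ✓
2: q is F, []<>(p & q) is F. ✓
3: q is T, []<>(p & q) is T. ✓
4: q is T, []<>(p & q) is F. ✗
5: q is T, []<>(p & q) is T. ✓
6: q is F, []<>(p & q) is F. ✓
— 5 worlds.

1 and 5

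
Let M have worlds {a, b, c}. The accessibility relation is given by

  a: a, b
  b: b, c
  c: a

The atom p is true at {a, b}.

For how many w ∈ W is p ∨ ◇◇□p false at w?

0

a: p is T, ◇◇□p is T. ✓
b: p is T, ◇◇□p is T. ✓
c: p is F, ◇◇□p is T. ✓
Satisfying worlds: {a, b, c}.
So p ∨ ◇◇□p fails at the other 0 worlds.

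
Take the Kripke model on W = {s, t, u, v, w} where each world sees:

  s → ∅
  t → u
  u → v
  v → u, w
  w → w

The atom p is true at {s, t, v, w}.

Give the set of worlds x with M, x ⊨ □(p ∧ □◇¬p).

s: no successors, so □(p ∧ □◇¬p) holds vacuously. ✓
t: successors {u}; p ∧ □◇¬p there: u:F. ✗
u: successors {v}; p ∧ □◇¬p there: v:F. ✗
v: successors {u, w}; p ∧ □◇¬p there: u:F, w:F. ✗
w: successors {w}; p ∧ □◇¬p there: w:F. ✗

{s}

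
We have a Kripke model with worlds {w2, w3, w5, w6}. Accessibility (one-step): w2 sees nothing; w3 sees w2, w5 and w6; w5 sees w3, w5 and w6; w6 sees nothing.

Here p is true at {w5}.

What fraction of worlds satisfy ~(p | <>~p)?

w2: p | <>~p is F. ✓
w3: p | <>~p is T. ✗
w5: p | <>~p is T. ✗
w6: p | <>~p is F. ✓
That's 2 of 4 worlds, so 2/4 = 1/2.

1/2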